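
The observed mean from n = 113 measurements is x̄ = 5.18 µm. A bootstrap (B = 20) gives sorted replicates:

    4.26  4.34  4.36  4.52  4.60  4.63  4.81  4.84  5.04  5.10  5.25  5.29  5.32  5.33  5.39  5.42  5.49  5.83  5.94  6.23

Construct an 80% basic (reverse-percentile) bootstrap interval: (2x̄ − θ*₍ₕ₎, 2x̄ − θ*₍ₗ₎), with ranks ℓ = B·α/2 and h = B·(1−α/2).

Percentile endpoints at ranks 2 and 18: θ*₍2₎ = 4.34, θ*₍18₎ = 5.83.
Basic interval reflects these around x̄:
  lower = 2 × 5.18 − 5.83 = 4.53
  upper = 2 × 5.18 − 4.34 = 6.02

(4.53, 6.02)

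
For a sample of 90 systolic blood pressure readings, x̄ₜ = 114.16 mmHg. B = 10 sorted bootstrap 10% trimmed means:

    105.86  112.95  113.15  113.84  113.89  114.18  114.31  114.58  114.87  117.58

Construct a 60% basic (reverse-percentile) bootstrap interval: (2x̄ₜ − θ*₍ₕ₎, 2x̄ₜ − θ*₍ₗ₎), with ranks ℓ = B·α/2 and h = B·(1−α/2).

Percentile endpoints at ranks 2 and 8: θ*₍2₎ = 112.95, θ*₍8₎ = 114.58.
Basic interval reflects these around x̄ₜ:
  lower = 2 × 114.16 − 114.58 = 113.74
  upper = 2 × 114.16 − 112.95 = 115.37

(113.74, 115.37)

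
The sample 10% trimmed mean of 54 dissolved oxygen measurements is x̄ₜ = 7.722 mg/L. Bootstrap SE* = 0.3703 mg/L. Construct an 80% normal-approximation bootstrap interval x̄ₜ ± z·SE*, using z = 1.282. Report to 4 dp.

(7.2473, 8.1967)

Margin = 1.282 × 0.3703 = 0.47472
Interval: 7.722 ± 0.47472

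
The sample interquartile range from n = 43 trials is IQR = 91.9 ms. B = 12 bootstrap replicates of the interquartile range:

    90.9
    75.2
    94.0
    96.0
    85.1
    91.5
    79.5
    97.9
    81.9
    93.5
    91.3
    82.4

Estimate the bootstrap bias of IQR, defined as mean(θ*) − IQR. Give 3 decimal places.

mean(θ*) = (90.9 + 75.2 + 94.0 + 96.0 + 85.1 + 91.5 + 79.5 + 97.9 + 81.9 + 93.5 + 91.3 + 82.4) / 12 = 88.2667
bias = 88.2667 − 91.9

bias = −3.633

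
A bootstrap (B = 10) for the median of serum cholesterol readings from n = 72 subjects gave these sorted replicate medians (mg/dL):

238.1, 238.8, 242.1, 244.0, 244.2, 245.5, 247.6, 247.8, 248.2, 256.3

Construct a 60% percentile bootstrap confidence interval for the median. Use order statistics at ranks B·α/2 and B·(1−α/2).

α = 0.40; lower rank = 10 × 0.200 = 2; upper rank = 10 × 0.800 = 8.
The 2nd smallest replicate is 238.8; the 8th is 247.8.

(238.8, 247.8)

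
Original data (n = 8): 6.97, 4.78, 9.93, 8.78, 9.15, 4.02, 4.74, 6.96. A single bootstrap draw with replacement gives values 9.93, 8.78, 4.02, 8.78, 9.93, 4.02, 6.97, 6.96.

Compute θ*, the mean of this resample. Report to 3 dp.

θ* = 7.424

Mean = (9.93 + 8.78 + 4.02 + 8.78 + 9.93 + 4.02 + 6.97 + 6.96) / 8 = 59.390 / 8 = 7.424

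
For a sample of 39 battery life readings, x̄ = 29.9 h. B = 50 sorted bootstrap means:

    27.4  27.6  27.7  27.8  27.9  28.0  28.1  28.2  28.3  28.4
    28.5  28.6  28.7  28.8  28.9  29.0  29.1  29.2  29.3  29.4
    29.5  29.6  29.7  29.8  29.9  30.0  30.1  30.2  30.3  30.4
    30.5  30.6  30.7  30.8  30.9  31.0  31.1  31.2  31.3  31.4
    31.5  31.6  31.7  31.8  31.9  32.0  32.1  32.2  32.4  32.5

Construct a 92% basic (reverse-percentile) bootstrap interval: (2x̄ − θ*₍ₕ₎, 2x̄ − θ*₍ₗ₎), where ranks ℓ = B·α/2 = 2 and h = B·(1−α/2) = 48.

(27.6, 32.2)

Percentile endpoints at ranks 2 and 48: θ*₍2₎ = 27.6, θ*₍48₎ = 32.2.
Basic interval reflects these around x̄:
  lower = 2 × 29.9 − 32.2 = 27.6
  upper = 2 × 29.9 − 27.6 = 32.2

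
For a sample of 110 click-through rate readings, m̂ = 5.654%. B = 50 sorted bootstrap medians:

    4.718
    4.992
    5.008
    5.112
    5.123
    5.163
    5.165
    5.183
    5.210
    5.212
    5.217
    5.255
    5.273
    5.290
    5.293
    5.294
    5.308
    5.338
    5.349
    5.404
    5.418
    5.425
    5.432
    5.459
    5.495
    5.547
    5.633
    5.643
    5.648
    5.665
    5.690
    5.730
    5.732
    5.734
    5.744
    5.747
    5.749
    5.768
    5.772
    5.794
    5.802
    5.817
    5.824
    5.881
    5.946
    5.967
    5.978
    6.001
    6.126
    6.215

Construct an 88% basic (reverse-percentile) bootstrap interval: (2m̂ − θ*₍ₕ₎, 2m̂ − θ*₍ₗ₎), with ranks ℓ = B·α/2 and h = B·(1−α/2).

Percentile endpoints at ranks 3 and 47: θ*₍3₎ = 5.008, θ*₍47₎ = 5.978.
Basic interval reflects these around m̂:
  lower = 2 × 5.654 − 5.978 = 5.330
  upper = 2 × 5.654 − 5.008 = 6.300

(5.330, 6.300)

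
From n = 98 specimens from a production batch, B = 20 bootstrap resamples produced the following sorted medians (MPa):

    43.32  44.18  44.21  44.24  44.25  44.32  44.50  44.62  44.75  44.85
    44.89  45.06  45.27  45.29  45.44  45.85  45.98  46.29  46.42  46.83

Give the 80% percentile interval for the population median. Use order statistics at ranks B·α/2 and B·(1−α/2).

α = 0.20; lower rank = 20 × 0.100 = 2; upper rank = 20 × 0.900 = 18.
The 2nd smallest replicate is 44.18; the 18th is 46.29.

(44.18, 46.29)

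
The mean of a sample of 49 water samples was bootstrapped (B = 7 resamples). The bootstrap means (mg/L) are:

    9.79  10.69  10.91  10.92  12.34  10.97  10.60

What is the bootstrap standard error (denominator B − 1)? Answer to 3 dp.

Bootstrap SE is the standard deviation of the 7 replicate means.
Mean of replicates: (9.79 + 10.69 + 10.91 + 10.92 + 12.34 + 10.97 + 10.60) / 7 = 76.2200 / 7 = 10.8886
Sum of squared deviations: (−1.0986)² + (−0.1986)² + (+0.0214)² + (+0.0314)² + (+1.4514)² + (+0.0814)² + (−0.2886)² = 3.4443
Variance = 3.4443 / 6 = 0.5740
SE* = √0.5740

SE* = 0.758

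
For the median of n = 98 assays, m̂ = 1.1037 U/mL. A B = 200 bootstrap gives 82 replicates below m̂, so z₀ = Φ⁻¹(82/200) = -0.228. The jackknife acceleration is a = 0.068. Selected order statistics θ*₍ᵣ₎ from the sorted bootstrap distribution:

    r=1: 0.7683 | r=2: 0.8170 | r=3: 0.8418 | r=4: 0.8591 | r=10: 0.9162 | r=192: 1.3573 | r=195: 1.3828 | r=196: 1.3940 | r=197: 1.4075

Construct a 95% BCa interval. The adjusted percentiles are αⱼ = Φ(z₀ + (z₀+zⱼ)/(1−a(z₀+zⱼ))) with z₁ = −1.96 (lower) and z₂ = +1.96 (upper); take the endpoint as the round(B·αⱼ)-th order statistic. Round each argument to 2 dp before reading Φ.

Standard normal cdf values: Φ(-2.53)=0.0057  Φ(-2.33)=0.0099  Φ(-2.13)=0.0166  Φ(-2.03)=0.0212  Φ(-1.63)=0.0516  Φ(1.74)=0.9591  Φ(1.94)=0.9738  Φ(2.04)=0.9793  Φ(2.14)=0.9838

Lower: z₀ + z₁ = -0.228 + (-1.960) = -2.188; 1 − a(z₀+z₁) = 1 − (0.068)(-2.188) = 1.1488; argument = -0.228 + (-2.188)/1.1488 = -2.1326 → -2.13.
α₁ = Φ(-2.13) = 0.0166; rank = round(200 × 0.0166) = 3; θ*₍3₎ = 0.8418.
Upper: z₀ + z₂ = 1.732; 1 − a(z₀+z₂) = 0.8822; argument = 1.7352 → 1.74; α₂ = 0.9591; rank = 192; θ*₍192₎ = 1.3573.

(0.8418, 1.3573)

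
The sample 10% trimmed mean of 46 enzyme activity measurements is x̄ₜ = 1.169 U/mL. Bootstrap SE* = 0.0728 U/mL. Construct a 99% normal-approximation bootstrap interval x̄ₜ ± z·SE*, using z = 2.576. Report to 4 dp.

(0.9815, 1.3565)

Margin = 2.576 × 0.0728 = 0.18753
Interval: 1.169 ± 0.18753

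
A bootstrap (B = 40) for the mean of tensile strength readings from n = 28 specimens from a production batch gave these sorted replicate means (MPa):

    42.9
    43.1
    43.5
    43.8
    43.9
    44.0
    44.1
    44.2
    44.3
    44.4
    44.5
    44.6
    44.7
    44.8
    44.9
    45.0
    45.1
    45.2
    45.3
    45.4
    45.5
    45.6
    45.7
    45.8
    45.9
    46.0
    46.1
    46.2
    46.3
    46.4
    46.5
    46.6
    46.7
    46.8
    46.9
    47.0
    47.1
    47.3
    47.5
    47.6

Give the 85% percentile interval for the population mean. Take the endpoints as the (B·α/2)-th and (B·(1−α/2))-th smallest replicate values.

α = 0.15; lower rank = 40 × 0.075 = 3; upper rank = 40 × 0.925 = 37.
The 3rd smallest replicate is 43.5; the 37th is 47.1.

(43.5, 47.1)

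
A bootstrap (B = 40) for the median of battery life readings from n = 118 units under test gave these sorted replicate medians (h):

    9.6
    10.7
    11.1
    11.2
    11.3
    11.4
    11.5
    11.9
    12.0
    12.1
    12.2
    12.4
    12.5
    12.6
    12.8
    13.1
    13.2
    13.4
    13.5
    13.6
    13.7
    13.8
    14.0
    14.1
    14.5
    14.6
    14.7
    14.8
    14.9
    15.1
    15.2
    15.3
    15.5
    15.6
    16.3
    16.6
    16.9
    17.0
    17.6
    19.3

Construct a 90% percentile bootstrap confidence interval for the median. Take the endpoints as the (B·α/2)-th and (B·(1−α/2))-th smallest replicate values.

(10.7, 17.0)

α = 0.10; lower rank = 40 × 0.050 = 2; upper rank = 40 × 0.950 = 38.
The 2nd smallest replicate is 10.7; the 38th is 17.0.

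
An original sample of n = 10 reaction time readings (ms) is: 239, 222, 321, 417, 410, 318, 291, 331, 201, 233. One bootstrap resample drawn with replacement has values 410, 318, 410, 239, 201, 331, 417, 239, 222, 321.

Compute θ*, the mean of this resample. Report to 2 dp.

θ* = 310.80

Mean = (410 + 318 + 410 + 239 + 201 + 331 + 417 + 239 + 222 + 321) / 10 = 3108.0 / 10 = 310.80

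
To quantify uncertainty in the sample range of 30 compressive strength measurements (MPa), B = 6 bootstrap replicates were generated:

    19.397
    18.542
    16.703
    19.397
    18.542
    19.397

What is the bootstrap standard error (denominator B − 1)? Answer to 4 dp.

Bootstrap SE is the standard deviation of the 6 replicate ranges.
Mean of replicates: (19.397 + 18.542 + 16.703 + 19.397 + 18.542 + 19.397) / 6 = 111.97800 / 6 = 18.66300
Sum of squared deviations: (+0.73400)² + (−0.12100)² + (−1.96000)² + (+0.73400)² + (−0.12100)² + (+0.73400)² = 5.48715
Variance = 5.48715 / 5 = 1.09743
SE* = √1.09743

SE* = 1.0476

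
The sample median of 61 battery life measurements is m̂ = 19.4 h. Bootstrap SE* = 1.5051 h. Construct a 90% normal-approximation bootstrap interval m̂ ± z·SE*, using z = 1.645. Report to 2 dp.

(16.92, 21.88)

Margin = 1.645 × 1.5051 = 2.476
Interval: 19.4 ± 2.476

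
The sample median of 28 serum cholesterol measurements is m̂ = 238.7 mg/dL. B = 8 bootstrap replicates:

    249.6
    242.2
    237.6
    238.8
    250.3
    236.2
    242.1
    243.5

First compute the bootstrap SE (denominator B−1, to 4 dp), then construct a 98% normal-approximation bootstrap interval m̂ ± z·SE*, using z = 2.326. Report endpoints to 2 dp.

(226.59, 250.81)

Mean of replicates = 242.5375; sum of squared deviations = 189.8788; SE* = √(189.8788/7) = 5.2082
Margin = 2.326 × 5.2082 = 12.114
Interval: 238.7 ± 12.114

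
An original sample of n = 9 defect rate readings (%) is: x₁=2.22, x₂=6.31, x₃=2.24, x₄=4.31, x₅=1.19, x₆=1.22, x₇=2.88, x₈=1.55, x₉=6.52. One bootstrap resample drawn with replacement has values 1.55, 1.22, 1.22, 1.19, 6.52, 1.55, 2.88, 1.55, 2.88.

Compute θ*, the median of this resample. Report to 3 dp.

θ* = 1.550

Sorted: 1.19, 1.22, 1.22, 1.55, 1.55, 1.55, 2.88, 2.88, 6.52
Median = middle value = 1.550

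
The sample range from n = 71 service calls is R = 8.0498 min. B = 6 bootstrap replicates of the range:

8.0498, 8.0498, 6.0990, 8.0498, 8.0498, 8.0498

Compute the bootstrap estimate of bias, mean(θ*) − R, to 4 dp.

bias = −0.3251

mean(θ*) = (8.0498 + 8.0498 + 6.0990 + 8.0498 + 8.0498 + 8.0498) / 6 = 7.72467
bias = 7.72467 − 8.0498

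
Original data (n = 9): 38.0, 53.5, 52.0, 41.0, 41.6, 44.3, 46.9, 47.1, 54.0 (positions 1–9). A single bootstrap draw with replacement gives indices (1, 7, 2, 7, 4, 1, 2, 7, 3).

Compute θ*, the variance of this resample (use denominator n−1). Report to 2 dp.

θ* = 37.89

Resample values: 38.0, 46.9, 53.5, 46.9, 41.0, 38.0, 53.5, 46.9, 52.0.
Mean = 46.3000; sum of squared deviations = 303.1200
s² = 303.1200 / 8 = 37.8900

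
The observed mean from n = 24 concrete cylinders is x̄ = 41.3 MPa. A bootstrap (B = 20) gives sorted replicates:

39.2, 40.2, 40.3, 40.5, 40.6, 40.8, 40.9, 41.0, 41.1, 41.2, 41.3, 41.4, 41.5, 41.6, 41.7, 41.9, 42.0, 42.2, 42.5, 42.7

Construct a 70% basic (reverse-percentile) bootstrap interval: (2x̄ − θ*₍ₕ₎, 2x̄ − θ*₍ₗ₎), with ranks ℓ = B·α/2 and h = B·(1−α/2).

(40.6, 42.3)

Percentile endpoints at ranks 3 and 17: θ*₍3₎ = 40.3, θ*₍17₎ = 42.0.
Basic interval reflects these around x̄:
  lower = 2 × 41.3 − 42.0 = 40.6
  upper = 2 × 41.3 − 40.3 = 42.3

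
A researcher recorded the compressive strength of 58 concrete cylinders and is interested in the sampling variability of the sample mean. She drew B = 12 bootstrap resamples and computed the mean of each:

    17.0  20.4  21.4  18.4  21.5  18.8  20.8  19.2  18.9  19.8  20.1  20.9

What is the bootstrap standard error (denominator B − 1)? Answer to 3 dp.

Bootstrap SE is the standard deviation of the 12 replicate means.
Mean of replicates: (17.0 + 20.4 + 21.4 + 18.4 + 21.5 + 18.8 + 20.8 + 19.2 + 18.9 + 19.8 + 20.1 + 20.9) / 12 = 237.2000 / 12 = 19.7667
Sum of squared deviations: (−2.7667)² + (+0.6333)² + (+1.6333)² + (−1.3667)² + (+1.7333)² + (−0.9667)² + (+1.0333)² + (−0.5667)² + (−0.8667)² + (+0.0333)² + (+0.3333)² + (+1.1333)² = 20.0667
Variance = 20.0667 / 11 = 1.8242
SE* = √1.8242

SE* = 1.351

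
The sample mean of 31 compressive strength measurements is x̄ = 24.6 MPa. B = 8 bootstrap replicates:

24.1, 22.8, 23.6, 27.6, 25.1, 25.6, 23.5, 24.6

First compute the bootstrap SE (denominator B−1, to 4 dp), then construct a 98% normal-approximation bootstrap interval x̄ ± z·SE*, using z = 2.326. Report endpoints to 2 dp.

(21.09, 28.11)

Mean of replicates = 24.6125; sum of squared deviations = 15.9488; SE* = √(15.9488/7) = 1.5094
Margin = 2.326 × 1.5094 = 3.511
Interval: 24.6 ± 3.511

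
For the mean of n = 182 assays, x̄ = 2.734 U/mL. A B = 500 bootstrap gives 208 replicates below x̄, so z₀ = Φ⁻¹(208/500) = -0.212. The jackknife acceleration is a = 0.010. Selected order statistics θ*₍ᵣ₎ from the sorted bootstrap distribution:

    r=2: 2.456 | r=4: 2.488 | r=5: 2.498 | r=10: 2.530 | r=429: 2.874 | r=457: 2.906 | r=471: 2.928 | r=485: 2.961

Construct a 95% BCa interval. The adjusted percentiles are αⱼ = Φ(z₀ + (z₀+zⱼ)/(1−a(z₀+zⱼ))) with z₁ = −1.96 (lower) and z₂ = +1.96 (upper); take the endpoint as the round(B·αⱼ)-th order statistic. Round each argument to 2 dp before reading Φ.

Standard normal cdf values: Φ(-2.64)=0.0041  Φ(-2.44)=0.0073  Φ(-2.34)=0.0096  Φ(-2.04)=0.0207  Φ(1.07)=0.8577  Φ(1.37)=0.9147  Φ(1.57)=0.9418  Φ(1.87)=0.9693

Lower: z₀ + z₁ = -0.212 + (-1.960) = -2.172; 1 − a(z₀+z₁) = 1 − (0.010)(-2.172) = 1.0217; argument = -0.212 + (-2.172)/1.0217 = -2.3378 → -2.34.
α₁ = Φ(-2.34) = 0.0096; rank = round(500 × 0.0096) = 5; θ*₍5₎ = 2.498.
Upper: z₀ + z₂ = 1.748; 1 − a(z₀+z₂) = 0.9825; argument = 1.5671 → 1.57; α₂ = 0.9418; rank = 471; θ*₍471₎ = 2.928.

(2.498, 2.928)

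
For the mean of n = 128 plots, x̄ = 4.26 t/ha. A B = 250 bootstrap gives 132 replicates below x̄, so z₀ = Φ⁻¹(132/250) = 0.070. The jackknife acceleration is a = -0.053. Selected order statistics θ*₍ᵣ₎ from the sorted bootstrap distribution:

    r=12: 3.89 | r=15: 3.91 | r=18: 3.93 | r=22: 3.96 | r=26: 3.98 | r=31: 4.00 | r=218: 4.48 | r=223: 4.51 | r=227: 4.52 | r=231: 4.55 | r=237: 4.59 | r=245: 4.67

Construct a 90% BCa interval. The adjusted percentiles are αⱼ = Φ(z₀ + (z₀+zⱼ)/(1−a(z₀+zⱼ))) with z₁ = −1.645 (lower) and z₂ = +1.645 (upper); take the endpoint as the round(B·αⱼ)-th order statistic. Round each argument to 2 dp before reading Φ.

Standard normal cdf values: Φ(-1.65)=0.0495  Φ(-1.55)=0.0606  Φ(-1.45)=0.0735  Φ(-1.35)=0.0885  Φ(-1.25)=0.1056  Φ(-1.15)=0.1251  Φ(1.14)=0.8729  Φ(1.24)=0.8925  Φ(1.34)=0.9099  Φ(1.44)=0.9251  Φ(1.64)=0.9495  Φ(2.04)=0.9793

Lower: z₀ + z₁ = 0.070 + (-1.645) = -1.575; 1 − a(z₀+z₁) = 1 − (-0.053)(-1.575) = 0.9165; argument = 0.070 + (-1.575)/0.9165 = -1.6484 → -1.65.
α₁ = Φ(-1.65) = 0.0495; rank = round(250 × 0.0495) = 12; θ*₍12₎ = 3.89.
Upper: z₀ + z₂ = 1.715; 1 − a(z₀+z₂) = 1.0909; argument = 1.6421 → 1.64; α₂ = 0.9495; rank = 237; θ*₍237₎ = 4.59.

(3.89, 4.59)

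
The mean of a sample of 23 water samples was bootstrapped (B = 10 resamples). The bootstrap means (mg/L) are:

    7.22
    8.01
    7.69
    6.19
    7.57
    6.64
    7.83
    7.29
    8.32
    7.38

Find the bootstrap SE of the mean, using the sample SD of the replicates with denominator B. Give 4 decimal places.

SE* = 0.6001

Bootstrap SE is the standard deviation of the 10 replicate means.
Mean of replicates: (7.22 + 8.01 + 7.69 + 6.19 + 7.57 + 6.64 + 7.83 + 7.29 + 8.32 + 7.38) / 10 = 74.14000 / 10 = 7.41400
Sum of squared deviations: (−0.19400)² + (+0.59600)² + (+0.27600)² + (−1.22400)² + (+0.15600)² + (−0.77400)² + (+0.41600)² + (−0.12400)² + (+0.90600)² + (−0.03400)² = 3.60104
Variance = 3.60104 / 10 = 0.36010
SE* = √0.36010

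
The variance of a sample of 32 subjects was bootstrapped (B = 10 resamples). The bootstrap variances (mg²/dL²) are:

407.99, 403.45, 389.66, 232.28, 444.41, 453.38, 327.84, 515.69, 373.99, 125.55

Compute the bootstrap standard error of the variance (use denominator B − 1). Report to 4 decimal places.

SE* = 114.0726

Bootstrap SE is the standard deviation of the 10 replicate variances.
Mean of replicates: (407.99 + 403.45 + 389.66 + 232.28 + 444.41 + 453.38 + 327.84 + 515.69 + 373.99 + 125.55) / 10 = 3674.24000 / 10 = 367.42400
Sum of squared deviations: (+40.56600)² + (+36.02600)² + (+22.23600)² + (−135.14400)² + (+76.98600)² + (+85.95600)² + (−39.58400)² + (+148.26600)² + (+6.56600)² + (−241.87400)² = 117112.93564
Variance = 117112.93564 / 9 = 13012.54840
SE* = √13012.54840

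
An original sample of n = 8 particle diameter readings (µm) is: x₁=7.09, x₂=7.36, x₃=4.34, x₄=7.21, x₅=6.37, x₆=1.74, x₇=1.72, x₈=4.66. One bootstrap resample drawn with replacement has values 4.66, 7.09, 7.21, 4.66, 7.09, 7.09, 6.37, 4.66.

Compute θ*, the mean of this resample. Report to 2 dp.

θ* = 6.10

Mean = (4.66 + 7.09 + 7.21 + 4.66 + 7.09 + 7.09 + 6.37 + 4.66) / 8 = 48.830 / 8 = 6.10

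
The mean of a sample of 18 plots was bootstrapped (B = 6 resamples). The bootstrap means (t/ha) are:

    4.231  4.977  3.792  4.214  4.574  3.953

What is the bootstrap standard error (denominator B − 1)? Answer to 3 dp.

Bootstrap SE is the standard deviation of the 6 replicate means.
Mean of replicates: (4.231 + 4.977 + 3.792 + 4.214 + 4.574 + 3.953) / 6 = 25.7410 / 6 = 4.2902
Sum of squared deviations: (−0.0592)² + (+0.6868)² + (−0.4982)² + (−0.0762)² + (+0.2838)² + (−0.3372)² = 0.9235
Variance = 0.9235 / 5 = 0.1847
SE* = √0.1847

SE* = 0.430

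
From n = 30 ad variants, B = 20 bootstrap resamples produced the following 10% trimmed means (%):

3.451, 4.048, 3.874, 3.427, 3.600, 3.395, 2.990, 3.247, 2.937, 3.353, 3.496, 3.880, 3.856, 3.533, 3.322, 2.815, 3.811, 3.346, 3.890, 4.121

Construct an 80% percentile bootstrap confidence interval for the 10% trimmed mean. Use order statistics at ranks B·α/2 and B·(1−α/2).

Sorted replicates: 2.815, 2.937, 2.990, 3.247, 3.322, 3.346, 3.353, 3.395, 3.427, 3.451, 3.496, 3.533, 3.600, 3.811, 3.856, 3.874, 3.880, 3.890, 4.048, 4.121
α = 0.20; lower rank = 20 × 0.100 = 2; upper rank = 20 × 0.900 = 18.
The 2nd smallest replicate is 2.937; the 18th is 3.890.

(2.937, 3.890)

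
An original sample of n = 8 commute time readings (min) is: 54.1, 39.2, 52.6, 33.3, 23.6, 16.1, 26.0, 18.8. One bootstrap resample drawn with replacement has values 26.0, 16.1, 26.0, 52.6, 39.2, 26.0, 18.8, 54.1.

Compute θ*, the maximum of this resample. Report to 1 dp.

θ* = 54.1

Maximum = 54.1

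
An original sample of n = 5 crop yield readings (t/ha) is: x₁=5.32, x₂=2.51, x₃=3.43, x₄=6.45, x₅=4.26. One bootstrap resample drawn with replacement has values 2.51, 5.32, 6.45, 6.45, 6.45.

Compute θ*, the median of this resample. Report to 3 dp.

Sorted: 2.51, 5.32, 6.45, 6.45, 6.45
Median = middle value = 6.450

θ* = 6.450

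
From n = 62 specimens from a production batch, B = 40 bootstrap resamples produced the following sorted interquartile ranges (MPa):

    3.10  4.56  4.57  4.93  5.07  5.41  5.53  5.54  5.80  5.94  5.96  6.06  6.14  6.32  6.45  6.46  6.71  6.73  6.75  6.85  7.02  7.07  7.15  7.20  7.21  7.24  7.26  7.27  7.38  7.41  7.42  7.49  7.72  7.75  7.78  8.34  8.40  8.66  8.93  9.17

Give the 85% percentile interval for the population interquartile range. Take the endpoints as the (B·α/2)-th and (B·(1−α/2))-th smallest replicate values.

(4.57, 8.40)

α = 0.15; lower rank = 40 × 0.075 = 3; upper rank = 40 × 0.925 = 37.
The 3rd smallest replicate is 4.57; the 37th is 8.40.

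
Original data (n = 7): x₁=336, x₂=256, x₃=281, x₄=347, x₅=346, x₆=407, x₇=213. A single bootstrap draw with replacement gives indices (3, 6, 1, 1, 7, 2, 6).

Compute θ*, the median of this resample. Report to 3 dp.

Resample values: 281, 407, 336, 336, 213, 256, 407.
Sorted: 213, 256, 281, 336, 336, 407, 407
Median = middle value = 336.000

θ* = 336.000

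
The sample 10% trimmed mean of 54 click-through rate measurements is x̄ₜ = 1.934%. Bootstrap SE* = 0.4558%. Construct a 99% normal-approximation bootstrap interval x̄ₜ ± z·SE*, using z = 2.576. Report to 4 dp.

(0.7599, 3.1081)

Margin = 2.576 × 0.4558 = 1.17414
Interval: 1.934 ± 1.17414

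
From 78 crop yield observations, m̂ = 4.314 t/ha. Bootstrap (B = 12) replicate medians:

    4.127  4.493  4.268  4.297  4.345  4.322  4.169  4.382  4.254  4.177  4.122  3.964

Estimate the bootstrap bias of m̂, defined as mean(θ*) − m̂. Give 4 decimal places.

mean(θ*) = (4.127 + 4.493 + 4.268 + 4.297 + 4.345 + 4.322 + 4.169 + 4.382 + 4.254 + 4.177 + 4.122 + 3.964) / 12 = 4.24333
bias = 4.24333 − 4.314

bias = −0.0707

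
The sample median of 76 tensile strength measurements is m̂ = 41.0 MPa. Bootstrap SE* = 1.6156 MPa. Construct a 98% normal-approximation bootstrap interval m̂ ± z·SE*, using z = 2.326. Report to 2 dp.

(37.24, 44.76)

Margin = 2.326 × 1.6156 = 3.758
Interval: 41.0 ± 3.758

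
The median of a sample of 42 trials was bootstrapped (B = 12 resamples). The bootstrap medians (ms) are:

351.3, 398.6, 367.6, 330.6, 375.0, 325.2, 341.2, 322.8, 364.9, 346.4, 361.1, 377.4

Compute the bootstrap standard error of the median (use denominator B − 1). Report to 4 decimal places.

Bootstrap SE is the standard deviation of the 12 replicate medians.
Mean of replicates: (351.3 + 398.6 + 367.6 + 330.6 + 375.0 + 325.2 + 341.2 + 322.8 + 364.9 + 346.4 + 361.1 + 377.4) / 12 = 4262.10000 / 12 = 355.17500
Sum of squared deviations: (−3.87500)² + (+43.42500)² + (+12.42500)² + (−24.57500)² + (+19.82500)² + (−29.97500)² + (−13.97500)² + (−32.37500)² + (+9.72500)² + (−8.77500)² + (+5.92500)² + (+22.22500)² = 5894.66250
Variance = 5894.66250 / 11 = 535.87841
SE* = √535.87841

SE* = 23.1490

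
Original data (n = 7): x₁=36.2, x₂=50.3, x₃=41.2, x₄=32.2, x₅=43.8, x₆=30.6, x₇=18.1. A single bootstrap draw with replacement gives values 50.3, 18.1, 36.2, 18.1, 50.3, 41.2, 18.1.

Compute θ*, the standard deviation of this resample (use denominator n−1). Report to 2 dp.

θ* = 14.95

Mean = 33.1857; sum of squared deviations = 1341.8486
s² = 1341.8486 / 6 = 223.6414
s = √223.6414 = 14.95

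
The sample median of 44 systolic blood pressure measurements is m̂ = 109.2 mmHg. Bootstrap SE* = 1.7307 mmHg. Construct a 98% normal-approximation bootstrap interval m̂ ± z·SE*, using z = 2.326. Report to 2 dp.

(105.17, 113.23)

Margin = 2.326 × 1.7307 = 4.026
Interval: 109.2 ± 4.026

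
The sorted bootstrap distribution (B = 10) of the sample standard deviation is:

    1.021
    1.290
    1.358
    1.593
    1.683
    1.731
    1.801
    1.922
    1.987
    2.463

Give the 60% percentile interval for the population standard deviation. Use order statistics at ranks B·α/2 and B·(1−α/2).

(1.290, 1.922)

α = 0.40; lower rank = 10 × 0.200 = 2; upper rank = 10 × 0.800 = 8.
The 2nd smallest replicate is 1.290; the 8th is 1.922.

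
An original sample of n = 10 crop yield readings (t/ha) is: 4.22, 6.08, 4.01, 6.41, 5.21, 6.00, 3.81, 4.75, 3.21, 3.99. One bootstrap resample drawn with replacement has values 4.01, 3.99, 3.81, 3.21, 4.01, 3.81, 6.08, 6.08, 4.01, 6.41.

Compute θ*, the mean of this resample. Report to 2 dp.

θ* = 4.54

Mean = (4.01 + 3.99 + 3.81 + 3.21 + 4.01 + 3.81 + 6.08 + 6.08 + 4.01 + 6.41) / 10 = 45.420 / 10 = 4.54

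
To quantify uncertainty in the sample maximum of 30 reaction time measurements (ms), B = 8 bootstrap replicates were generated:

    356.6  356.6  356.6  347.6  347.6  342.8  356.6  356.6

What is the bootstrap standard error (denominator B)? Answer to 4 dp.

SE* = 5.3155

Bootstrap SE is the standard deviation of the 8 replicate maximums.
Mean of replicates: (356.6 + 356.6 + 356.6 + 347.6 + 347.6 + 342.8 + 356.6 + 356.6) / 8 = 2821.00000 / 8 = 352.62500
Sum of squared deviations: (+3.97500)² + (+3.97500)² + (+3.97500)² + (−5.02500)² + (−5.02500)² + (−9.82500)² + (+3.97500)² + (+3.97500)² = 226.03500
Variance = 226.03500 / 8 = 28.25438
SE* = √28.25438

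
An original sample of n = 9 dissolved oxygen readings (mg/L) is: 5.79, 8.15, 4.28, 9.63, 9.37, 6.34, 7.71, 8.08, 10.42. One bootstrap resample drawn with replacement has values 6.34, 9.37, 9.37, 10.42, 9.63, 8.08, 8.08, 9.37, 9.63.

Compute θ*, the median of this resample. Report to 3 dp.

θ* = 9.370

Sorted: 6.34, 8.08, 8.08, 9.37, 9.37, 9.37, 9.63, 9.63, 10.42
Median = middle value = 9.370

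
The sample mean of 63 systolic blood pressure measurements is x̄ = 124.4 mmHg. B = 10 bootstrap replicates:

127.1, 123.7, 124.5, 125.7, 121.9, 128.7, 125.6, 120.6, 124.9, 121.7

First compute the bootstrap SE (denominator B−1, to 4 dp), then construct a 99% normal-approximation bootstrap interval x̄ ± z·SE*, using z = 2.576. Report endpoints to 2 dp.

Mean of replicates = 124.4400; sum of squared deviations = 57.6240; SE* = √(57.6240/9) = 2.5303
Margin = 2.576 × 2.5303 = 6.518
Interval: 124.4 ± 6.518

(117.88, 130.92)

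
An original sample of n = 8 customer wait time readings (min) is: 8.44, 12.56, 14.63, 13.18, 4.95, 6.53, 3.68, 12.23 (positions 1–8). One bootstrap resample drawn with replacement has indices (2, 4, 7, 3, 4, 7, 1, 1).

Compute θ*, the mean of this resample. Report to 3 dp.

Resample values: 12.56, 13.18, 3.68, 14.63, 13.18, 3.68, 8.44, 8.44.
Mean = (12.56 + 13.18 + 3.68 + 14.63 + 13.18 + 3.68 + 8.44 + 8.44) / 8 = 77.790 / 8 = 9.724

θ* = 9.724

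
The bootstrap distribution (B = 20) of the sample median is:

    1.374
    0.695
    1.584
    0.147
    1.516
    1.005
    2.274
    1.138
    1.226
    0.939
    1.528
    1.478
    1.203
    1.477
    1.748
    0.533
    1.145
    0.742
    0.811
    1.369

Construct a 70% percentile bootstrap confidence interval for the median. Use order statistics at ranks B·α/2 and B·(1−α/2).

(0.695, 1.528)

Sorted replicates: 0.147, 0.533, 0.695, 0.742, 0.811, 0.939, 1.005, 1.138, 1.145, 1.203, 1.226, 1.369, 1.374, 1.477, 1.478, 1.516, 1.528, 1.584, 1.748, 2.274
α = 0.30; lower rank = 20 × 0.150 = 3; upper rank = 20 × 0.850 = 17.
The 3rd smallest replicate is 0.695; the 17th is 1.528.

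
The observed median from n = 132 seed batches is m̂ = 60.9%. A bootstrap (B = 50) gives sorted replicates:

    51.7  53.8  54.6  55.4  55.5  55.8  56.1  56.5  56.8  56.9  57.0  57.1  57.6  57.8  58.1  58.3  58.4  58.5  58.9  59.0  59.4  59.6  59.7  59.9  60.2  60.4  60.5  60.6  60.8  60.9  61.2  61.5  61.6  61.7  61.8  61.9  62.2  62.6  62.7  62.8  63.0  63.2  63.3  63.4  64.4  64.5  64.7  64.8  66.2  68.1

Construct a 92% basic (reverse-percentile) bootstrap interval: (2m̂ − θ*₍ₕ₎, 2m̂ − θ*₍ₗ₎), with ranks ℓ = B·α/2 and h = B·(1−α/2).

(57.0, 68.0)

Percentile endpoints at ranks 2 and 48: θ*₍2₎ = 53.8, θ*₍48₎ = 64.8.
Basic interval reflects these around m̂:
  lower = 2 × 60.9 − 64.8 = 57.0
  upper = 2 × 60.9 − 53.8 = 68.0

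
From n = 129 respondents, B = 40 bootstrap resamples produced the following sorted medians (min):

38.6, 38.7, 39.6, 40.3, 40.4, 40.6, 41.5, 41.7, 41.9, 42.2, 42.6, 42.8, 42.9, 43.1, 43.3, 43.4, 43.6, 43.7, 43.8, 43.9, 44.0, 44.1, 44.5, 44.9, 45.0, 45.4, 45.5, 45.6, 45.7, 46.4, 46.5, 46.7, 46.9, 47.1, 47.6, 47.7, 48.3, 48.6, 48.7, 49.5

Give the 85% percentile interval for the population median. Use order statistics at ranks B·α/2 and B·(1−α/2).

α = 0.15; lower rank = 40 × 0.075 = 3; upper rank = 40 × 0.925 = 37.
The 3rd smallest replicate is 39.6; the 37th is 48.3.

(39.6, 48.3)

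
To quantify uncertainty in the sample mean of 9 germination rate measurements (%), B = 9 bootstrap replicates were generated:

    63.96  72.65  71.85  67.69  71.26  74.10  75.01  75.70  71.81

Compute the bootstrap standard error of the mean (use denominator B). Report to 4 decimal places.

SE* = 3.4905

Bootstrap SE is the standard deviation of the 9 replicate means.
Mean of replicates: (63.96 + 72.65 + 71.85 + 67.69 + 71.26 + 74.10 + 75.01 + 75.70 + 71.81) / 9 = 644.03000 / 9 = 71.55889
Sum of squared deviations: (−7.59889)² + (+1.09111)² + (+0.29111)² + (−3.86889)² + (−0.29889)² + (+2.54111)² + (+3.45111)² + (+4.14111)² + (+0.25111)² = 109.65529
Variance = 109.65529 / 9 = 12.18392
SE* = √12.18392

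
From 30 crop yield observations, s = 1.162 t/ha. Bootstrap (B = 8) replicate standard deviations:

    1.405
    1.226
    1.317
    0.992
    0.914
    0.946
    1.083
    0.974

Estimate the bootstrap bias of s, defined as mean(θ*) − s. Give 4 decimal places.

bias = −0.0549

mean(θ*) = (1.405 + 1.226 + 1.317 + 0.992 + 0.914 + 0.946 + 1.083 + 0.974) / 8 = 1.10712
bias = 1.10712 − 1.162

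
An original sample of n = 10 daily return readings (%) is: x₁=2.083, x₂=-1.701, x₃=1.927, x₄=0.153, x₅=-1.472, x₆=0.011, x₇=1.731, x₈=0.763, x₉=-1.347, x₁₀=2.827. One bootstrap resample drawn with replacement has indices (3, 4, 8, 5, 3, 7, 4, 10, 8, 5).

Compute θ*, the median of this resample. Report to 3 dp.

θ* = 0.763

Resample values: 1.927, 0.153, 0.763, -1.472, 1.927, 1.731, 0.153, 2.827, 0.763, -1.472.
Sorted: -1.472, -1.472, 0.153, 0.153, 0.763, 0.763, 1.731, 1.927, 1.927, 2.827
Median = average of the two middle values = 0.763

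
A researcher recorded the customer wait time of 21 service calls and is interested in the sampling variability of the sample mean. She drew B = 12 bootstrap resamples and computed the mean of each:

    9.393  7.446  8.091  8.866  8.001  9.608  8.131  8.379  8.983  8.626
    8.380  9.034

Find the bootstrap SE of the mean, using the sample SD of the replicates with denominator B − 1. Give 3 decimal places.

SE* = 0.626

Bootstrap SE is the standard deviation of the 12 replicate means.
Mean of replicates: (9.393 + 7.446 + 8.091 + 8.866 + 8.001 + 9.608 + 8.131 + 8.379 + 8.983 + 8.626 + 8.380 + 9.034) / 12 = 102.9380 / 12 = 8.5782
Sum of squared deviations: (+0.8148)² + (−1.1322)² + (−0.4872)² + (+0.2878)² + (−0.5772)² + (+1.0298)² + (−0.4472)² + (−0.1992)² + (+0.4048)² + (+0.0478)² + (−0.1982)² + (+0.4558)² = 4.3125
Variance = 4.3125 / 11 = 0.3920
SE* = √0.3920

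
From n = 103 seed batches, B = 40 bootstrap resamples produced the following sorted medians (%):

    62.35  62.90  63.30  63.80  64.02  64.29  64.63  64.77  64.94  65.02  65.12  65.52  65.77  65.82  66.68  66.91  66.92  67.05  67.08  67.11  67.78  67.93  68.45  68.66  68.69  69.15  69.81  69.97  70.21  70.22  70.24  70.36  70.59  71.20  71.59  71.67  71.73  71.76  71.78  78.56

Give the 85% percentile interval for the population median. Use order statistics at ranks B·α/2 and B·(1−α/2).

α = 0.15; lower rank = 40 × 0.075 = 3; upper rank = 40 × 0.925 = 37.
The 3rd smallest replicate is 63.30; the 37th is 71.73.

(63.30, 71.73)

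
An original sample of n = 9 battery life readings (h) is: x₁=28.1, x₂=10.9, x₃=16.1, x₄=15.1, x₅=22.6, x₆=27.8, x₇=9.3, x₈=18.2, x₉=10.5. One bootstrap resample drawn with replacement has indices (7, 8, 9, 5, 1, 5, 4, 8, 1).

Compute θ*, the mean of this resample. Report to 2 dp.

θ* = 19.19

Resample values: 9.3, 18.2, 10.5, 22.6, 28.1, 22.6, 15.1, 18.2, 28.1.
Mean = (9.3 + 18.2 + 10.5 + 22.6 + 28.1 + 22.6 + 15.1 + 18.2 + 28.1) / 9 = 172.70 / 9 = 19.19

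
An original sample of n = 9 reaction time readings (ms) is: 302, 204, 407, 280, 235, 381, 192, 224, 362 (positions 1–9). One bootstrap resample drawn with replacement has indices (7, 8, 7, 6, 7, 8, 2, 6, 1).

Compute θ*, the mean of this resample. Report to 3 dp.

θ* = 254.667

Resample values: 192, 224, 192, 381, 192, 224, 204, 381, 302.
Mean = (192 + 224 + 192 + 381 + 192 + 224 + 204 + 381 + 302) / 9 = 2292.0 / 9 = 254.667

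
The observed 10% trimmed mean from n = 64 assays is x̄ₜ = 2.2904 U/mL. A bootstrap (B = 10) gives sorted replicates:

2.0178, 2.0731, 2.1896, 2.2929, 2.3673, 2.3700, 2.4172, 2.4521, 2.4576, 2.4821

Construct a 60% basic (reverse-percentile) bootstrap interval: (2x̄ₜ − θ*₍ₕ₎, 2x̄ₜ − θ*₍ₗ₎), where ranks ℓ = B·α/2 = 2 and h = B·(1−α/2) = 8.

(2.1287, 2.5077)

Percentile endpoints at ranks 2 and 8: θ*₍2₎ = 2.0731, θ*₍8₎ = 2.4521.
Basic interval reflects these around x̄ₜ:
  lower = 2 × 2.2904 − 2.4521 = 2.1287
  upper = 2 × 2.2904 − 2.0731 = 2.5077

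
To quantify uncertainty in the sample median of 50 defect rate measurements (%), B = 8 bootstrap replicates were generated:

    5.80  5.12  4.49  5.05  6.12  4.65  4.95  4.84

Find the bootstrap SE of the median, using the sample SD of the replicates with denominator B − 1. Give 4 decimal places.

Bootstrap SE is the standard deviation of the 8 replicate medians.
Mean of replicates: (5.80 + 5.12 + 4.49 + 5.05 + 6.12 + 4.65 + 4.95 + 4.84) / 8 = 41.02000 / 8 = 5.12750
Sum of squared deviations: (+0.67250)² + (−0.00750)² + (−0.63750)² + (−0.07750)² + (+0.99250)² + (−0.47750)² + (−0.17750)² + (−0.28750)² = 2.19195
Variance = 2.19195 / 7 = 0.31314
SE* = √0.31314

SE* = 0.5596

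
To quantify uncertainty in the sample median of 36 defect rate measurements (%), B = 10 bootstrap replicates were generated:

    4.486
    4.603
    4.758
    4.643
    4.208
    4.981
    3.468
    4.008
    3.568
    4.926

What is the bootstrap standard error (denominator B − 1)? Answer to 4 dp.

Bootstrap SE is the standard deviation of the 10 replicate medians.
Mean of replicates: (4.486 + 4.603 + 4.758 + 4.643 + 4.208 + 4.981 + 3.468 + 4.008 + 3.568 + 4.926) / 10 = 43.64900 / 10 = 4.36490
Sum of squared deviations: (+0.12110)² + (+0.23810)² + (+0.39310)² + (+0.27810)² + (−0.15690)² + (+0.61610)² + (−0.89690)² + (−0.35690)² + (−0.79690)² + (+0.56110)² = 2.58911
Variance = 2.58911 / 9 = 0.28768
SE* = √0.28768

SE* = 0.5364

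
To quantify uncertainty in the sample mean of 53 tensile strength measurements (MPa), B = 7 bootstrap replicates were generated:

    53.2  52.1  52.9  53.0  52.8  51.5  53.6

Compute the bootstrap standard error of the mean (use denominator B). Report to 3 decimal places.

Bootstrap SE is the standard deviation of the 7 replicate means.
Mean of replicates: (53.2 + 52.1 + 52.9 + 53.0 + 52.8 + 51.5 + 53.6) / 7 = 369.1000 / 7 = 52.7286
Sum of squared deviations: (+0.4714)² + (−0.6286)² + (+0.1714)² + (+0.2714)² + (+0.0714)² + (−1.2286)² + (+0.8714)² = 2.9943
Variance = 2.9943 / 7 = 0.4278
SE* = √0.4278

SE* = 0.654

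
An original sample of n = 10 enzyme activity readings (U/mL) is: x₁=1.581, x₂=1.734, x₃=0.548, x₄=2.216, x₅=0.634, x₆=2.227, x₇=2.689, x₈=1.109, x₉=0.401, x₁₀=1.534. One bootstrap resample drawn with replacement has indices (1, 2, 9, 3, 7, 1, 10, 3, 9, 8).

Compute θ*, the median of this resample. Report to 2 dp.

θ* = 1.32

Resample values: 1.581, 1.734, 0.401, 0.548, 2.689, 1.581, 1.534, 0.548, 0.401, 1.109.
Sorted: 0.401, 0.401, 0.548, 0.548, 1.109, 1.534, 1.581, 1.581, 1.734, 2.689
Median = average of the two middle values = 1.32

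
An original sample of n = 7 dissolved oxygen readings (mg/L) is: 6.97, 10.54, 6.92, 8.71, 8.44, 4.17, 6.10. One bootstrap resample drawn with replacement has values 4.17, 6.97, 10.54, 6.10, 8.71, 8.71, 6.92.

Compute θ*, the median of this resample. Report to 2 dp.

Sorted: 4.17, 6.10, 6.92, 6.97, 8.71, 8.71, 10.54
Median = middle value = 6.97

θ* = 6.97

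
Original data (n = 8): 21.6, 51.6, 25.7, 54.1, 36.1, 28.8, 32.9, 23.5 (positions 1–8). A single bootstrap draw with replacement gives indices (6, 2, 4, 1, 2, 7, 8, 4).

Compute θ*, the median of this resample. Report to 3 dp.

θ* = 42.250

Resample values: 28.8, 51.6, 54.1, 21.6, 51.6, 32.9, 23.5, 54.1.
Sorted: 21.6, 23.5, 28.8, 32.9, 51.6, 51.6, 54.1, 54.1
Median = average of the two middle values = 42.250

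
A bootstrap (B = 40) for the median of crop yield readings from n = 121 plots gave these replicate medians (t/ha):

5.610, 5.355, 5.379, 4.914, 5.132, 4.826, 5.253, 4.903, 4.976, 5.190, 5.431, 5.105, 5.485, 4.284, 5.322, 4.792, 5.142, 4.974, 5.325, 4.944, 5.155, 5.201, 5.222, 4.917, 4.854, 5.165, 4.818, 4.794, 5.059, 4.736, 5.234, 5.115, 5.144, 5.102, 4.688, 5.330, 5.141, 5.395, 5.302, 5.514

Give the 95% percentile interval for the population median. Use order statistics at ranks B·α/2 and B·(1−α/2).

Sorted replicates: 4.284, 4.688, 4.736, 4.792, 4.794, 4.818, 4.826, 4.854, 4.903, 4.914, 4.917, 4.944, 4.974, 4.976, 5.059, 5.102, 5.105, 5.115, 5.132, 5.141, 5.142, 5.144, 5.155, 5.165, 5.190, 5.201, 5.222, 5.234, 5.253, 5.302, 5.322, 5.325, 5.330, 5.355, 5.379, 5.395, 5.431, 5.485, 5.514, 5.610
α = 0.05; lower rank = 40 × 0.025 = 1; upper rank = 40 × 0.975 = 39.
The 1st smallest replicate is 4.284; the 39th is 5.514.

(4.284, 5.514)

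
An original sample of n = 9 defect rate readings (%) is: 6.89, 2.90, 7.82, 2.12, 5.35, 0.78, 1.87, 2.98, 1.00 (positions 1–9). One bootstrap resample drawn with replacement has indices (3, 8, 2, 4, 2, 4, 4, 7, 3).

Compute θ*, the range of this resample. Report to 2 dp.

Resample values: 7.82, 2.98, 2.90, 2.12, 2.90, 2.12, 2.12, 1.87, 7.82.
Range = 7.82 − 1.87 = 5.95

θ* = 5.95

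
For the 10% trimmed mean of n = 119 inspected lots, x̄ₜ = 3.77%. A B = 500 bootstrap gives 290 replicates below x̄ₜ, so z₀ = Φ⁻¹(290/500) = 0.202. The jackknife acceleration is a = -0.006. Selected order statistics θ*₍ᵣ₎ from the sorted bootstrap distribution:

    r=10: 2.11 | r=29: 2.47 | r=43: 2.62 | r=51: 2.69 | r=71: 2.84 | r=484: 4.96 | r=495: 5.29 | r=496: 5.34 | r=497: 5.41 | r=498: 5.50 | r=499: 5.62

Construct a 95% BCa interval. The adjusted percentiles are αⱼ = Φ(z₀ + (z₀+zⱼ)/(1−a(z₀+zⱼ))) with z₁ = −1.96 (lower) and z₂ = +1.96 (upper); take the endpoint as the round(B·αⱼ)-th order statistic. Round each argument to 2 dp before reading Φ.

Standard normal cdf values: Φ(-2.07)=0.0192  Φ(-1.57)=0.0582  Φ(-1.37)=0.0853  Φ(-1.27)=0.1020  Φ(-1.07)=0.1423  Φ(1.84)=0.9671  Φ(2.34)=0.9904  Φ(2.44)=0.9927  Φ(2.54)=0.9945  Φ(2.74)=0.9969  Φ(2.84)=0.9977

Lower: z₀ + z₁ = 0.202 + (-1.960) = -1.758; 1 − a(z₀+z₁) = 1 − (-0.006)(-1.758) = 0.9895; argument = 0.202 + (-1.758)/0.9895 = -1.5747 → -1.57.
α₁ = Φ(-1.57) = 0.0582; rank = round(500 × 0.0582) = 29; θ*₍29₎ = 2.47.
Upper: z₀ + z₂ = 2.162; 1 − a(z₀+z₂) = 1.0130; argument = 2.3363 → 2.34; α₂ = 0.9904; rank = 495; θ*₍495₎ = 5.29.

(2.47, 5.29)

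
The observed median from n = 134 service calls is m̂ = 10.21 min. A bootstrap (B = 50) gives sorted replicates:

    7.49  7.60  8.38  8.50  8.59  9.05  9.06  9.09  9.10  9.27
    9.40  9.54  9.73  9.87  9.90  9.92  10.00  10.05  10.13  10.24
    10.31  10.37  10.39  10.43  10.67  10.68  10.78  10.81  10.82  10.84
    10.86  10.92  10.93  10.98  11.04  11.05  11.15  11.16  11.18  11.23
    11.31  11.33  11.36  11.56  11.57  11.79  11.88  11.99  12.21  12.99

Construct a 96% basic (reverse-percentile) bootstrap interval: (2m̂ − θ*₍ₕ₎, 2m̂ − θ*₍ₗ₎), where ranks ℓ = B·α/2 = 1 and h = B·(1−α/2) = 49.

(8.21, 12.93)

Percentile endpoints at ranks 1 and 49: θ*₍1₎ = 7.49, θ*₍49₎ = 12.21.
Basic interval reflects these around m̂:
  lower = 2 × 10.21 − 12.21 = 8.21
  upper = 2 × 10.21 − 7.49 = 12.93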